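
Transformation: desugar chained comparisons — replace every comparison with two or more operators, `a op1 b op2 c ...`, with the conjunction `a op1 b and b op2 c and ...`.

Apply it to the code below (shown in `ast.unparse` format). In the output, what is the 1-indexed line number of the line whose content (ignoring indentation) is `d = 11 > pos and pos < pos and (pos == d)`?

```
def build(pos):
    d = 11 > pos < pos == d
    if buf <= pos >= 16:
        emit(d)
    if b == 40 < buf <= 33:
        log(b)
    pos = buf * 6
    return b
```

2

Transformed code:
def build(pos):
    d = 11 > pos and pos < pos and (pos == d)
    if buf <= pos and pos >= 16:
        emit(d)
    if b == 40 and 40 < buf and (buf <= 33):
        log(b)
    pos = buf * 6
    return b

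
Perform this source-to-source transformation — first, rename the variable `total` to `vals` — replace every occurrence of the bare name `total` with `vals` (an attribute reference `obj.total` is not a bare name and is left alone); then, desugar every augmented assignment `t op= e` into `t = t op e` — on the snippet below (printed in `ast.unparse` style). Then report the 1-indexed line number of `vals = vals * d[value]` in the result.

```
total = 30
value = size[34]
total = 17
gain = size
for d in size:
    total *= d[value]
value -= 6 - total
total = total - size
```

6

Transformed code:
vals = 30
value = size[34]
vals = 17
gain = size
for d in size:
    vals = vals * d[value]
value = value - (6 - vals)
vals = vals - size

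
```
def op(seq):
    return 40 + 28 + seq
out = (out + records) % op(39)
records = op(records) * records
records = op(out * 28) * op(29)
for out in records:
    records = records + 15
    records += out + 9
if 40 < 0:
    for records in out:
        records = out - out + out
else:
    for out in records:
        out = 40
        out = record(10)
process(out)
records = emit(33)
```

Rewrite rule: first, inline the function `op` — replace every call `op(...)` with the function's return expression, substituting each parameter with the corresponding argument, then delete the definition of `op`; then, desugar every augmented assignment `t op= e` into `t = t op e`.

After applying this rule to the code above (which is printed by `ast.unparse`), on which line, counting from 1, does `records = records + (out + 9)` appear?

Transformed code:
out = (out + records) % (40 + 28 + 39)
records = (40 + 28 + records) * records
records = (40 + 28 + out * 28) * (40 + 28 + 29)
for out in records:
    records = records + 15
    records = records + (out + 9)
if 40 < 0:
    for records in out:
        records = out - out + out
else:
    for out in records:
        out = 40
        out = record(10)
process(out)
records = emit(33)

6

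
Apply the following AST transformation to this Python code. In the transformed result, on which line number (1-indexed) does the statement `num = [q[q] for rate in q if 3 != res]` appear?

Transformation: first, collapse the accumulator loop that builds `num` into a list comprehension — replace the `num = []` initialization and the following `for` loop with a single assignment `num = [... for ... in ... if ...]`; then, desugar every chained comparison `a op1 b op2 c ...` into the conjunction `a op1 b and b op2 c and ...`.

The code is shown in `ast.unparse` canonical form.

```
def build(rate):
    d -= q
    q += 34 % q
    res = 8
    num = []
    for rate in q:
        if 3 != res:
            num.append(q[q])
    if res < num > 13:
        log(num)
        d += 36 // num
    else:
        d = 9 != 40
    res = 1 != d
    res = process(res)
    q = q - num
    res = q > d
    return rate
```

Transformed code:
def build(rate):
    d -= q
    q += 34 % q
    res = 8
    num = [q[q] for rate in q if 3 != res]
    if res < num and num > 13:
        log(num)
        d += 36 // num
    else:
        d = 9 != 40
    res = 1 != d
    res = process(res)
    q = q - num
    res = q > d
    return rate

5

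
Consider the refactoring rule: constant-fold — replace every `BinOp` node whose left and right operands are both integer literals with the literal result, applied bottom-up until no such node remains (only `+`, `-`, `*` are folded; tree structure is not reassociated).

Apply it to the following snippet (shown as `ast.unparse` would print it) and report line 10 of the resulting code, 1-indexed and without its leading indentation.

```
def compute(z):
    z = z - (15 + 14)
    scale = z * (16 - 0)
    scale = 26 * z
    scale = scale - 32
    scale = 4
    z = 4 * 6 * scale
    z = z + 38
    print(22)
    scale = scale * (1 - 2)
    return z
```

Transformed code:
def compute(z):
    z = z - 29
    scale = z * 16
    scale = 26 * z
    scale = scale - 32
    scale = 4
    z = 24 * scale
    z = z + 38
    print(22)
    scale = scale * -1
    return z

scale = scale * -1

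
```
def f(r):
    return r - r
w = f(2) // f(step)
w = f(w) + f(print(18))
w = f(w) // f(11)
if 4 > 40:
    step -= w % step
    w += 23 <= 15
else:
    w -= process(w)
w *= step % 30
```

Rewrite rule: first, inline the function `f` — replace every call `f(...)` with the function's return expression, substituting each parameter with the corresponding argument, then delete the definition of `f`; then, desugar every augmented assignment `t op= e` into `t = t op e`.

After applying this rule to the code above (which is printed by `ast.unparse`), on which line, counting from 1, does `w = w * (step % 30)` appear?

9

Transformed code:
w = (2 - 2) // (step - step)
w = w - w + (print(18) - print(18))
w = (w - w) // (11 - 11)
if 4 > 40:
    step = step - w % step
    w = w + (23 <= 15)
else:
    w = w - process(w)
w = w * (step % 30)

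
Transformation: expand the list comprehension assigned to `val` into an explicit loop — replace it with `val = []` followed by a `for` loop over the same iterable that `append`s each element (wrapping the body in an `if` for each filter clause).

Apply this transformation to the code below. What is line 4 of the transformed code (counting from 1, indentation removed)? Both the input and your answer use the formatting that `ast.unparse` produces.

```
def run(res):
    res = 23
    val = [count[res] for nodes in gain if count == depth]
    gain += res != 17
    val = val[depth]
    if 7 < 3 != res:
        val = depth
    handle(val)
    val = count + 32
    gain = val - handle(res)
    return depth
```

Transformed code:
def run(res):
    res = 23
    val = []
    for nodes in gain:
        if count == depth:
            val.append(count[res])
    gain += res != 17
    val = val[depth]
    if 7 < 3 != res:
        val = depth
    handle(val)
    val = count + 32
    gain = val - handle(res)
    return depth

for nodes in gain:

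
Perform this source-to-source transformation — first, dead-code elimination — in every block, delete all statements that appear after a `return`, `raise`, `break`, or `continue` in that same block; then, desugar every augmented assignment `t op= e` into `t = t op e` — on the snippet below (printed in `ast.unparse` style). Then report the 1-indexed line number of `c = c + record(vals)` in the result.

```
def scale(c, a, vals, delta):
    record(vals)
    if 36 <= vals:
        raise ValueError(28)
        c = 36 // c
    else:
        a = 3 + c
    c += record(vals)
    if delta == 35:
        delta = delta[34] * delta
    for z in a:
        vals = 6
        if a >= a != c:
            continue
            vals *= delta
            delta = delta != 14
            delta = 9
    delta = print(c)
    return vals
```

7

Transformed code:
def scale(c, a, vals, delta):
    record(vals)
    if 36 <= vals:
        raise ValueError(28)
    else:
        a = 3 + c
    c = c + record(vals)
    if delta == 35:
        delta = delta[34] * delta
    for z in a:
        vals = 6
        if a >= a != c:
            continue
    delta = print(c)
    return vals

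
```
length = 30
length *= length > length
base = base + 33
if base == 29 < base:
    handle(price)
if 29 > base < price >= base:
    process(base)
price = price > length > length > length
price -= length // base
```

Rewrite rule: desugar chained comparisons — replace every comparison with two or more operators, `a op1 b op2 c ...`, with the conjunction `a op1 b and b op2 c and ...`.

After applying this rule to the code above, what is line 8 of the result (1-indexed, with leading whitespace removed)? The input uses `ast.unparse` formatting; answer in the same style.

Transformed code:
length = 30
length *= length > length
base = base + 33
if base == 29 and 29 < base:
    handle(price)
if 29 > base and base < price and (price >= base):
    process(base)
price = price > length and length > length and (length > length)
price -= length // base

price = price > length and length > length and (length > length)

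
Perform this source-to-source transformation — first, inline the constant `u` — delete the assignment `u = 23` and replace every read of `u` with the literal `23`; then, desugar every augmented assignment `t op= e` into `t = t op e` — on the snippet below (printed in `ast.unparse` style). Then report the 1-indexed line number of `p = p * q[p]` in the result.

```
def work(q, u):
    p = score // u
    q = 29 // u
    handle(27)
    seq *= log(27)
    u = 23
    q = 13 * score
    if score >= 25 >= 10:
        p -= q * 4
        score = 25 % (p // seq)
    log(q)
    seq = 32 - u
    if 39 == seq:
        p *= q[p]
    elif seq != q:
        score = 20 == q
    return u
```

Transformed code:
def work(q, u):
    p = score // 23
    q = 29 // 23
    handle(27)
    seq = seq * log(27)
    q = 13 * score
    if score >= 25 >= 10:
        p = p - q * 4
        score = 25 % (p // seq)
    log(q)
    seq = 32 - 23
    if 39 == seq:
        p = p * q[p]
    elif seq != q:
        score = 20 == q
    return 23

13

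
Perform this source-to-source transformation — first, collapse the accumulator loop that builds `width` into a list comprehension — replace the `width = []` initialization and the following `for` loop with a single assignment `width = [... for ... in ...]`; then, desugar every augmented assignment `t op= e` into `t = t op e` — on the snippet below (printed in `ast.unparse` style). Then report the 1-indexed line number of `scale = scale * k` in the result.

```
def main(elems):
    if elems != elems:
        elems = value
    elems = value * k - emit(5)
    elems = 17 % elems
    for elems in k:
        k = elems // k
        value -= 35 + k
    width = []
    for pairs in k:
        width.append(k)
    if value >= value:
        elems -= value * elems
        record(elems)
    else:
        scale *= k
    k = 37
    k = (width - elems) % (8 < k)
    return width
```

14

Transformed code:
def main(elems):
    if elems != elems:
        elems = value
    elems = value * k - emit(5)
    elems = 17 % elems
    for elems in k:
        k = elems // k
        value = value - (35 + k)
    width = [k for pairs in k]
    if value >= value:
        elems = elems - value * elems
        record(elems)
    else:
        scale = scale * k
    k = 37
    k = (width - elems) % (8 < k)
    return width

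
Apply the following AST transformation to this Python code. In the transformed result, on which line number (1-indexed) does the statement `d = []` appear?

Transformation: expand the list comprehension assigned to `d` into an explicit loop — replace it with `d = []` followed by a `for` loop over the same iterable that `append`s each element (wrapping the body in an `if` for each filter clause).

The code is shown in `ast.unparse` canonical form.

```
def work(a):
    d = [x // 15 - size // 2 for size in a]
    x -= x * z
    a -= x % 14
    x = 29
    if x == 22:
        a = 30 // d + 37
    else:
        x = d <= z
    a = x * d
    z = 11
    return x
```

Transformed code:
def work(a):
    d = []
    for size in a:
        d.append(x // 15 - size // 2)
    x -= x * z
    a -= x % 14
    x = 29
    if x == 22:
        a = 30 // d + 37
    else:
        x = d <= z
    a = x * d
    z = 11
    return x

2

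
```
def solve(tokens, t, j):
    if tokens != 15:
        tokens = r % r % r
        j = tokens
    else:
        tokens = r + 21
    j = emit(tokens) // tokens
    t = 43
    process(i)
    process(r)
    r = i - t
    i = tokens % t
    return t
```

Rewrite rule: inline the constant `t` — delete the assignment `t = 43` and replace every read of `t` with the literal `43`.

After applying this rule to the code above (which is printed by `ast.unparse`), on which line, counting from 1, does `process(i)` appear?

Transformed code:
def solve(tokens, t, j):
    if tokens != 15:
        tokens = r % r % r
        j = tokens
    else:
        tokens = r + 21
    j = emit(tokens) // tokens
    process(i)
    process(r)
    r = i - 43
    i = tokens % 43
    return 43

8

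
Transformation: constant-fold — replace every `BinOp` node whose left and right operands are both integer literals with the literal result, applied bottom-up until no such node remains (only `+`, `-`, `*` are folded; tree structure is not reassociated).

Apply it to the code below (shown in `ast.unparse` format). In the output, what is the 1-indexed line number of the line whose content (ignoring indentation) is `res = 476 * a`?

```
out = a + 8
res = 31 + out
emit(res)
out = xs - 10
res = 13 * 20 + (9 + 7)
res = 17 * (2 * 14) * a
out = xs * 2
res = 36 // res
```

Transformed code:
out = a + 8
res = 31 + out
emit(res)
out = xs - 10
res = 276
res = 476 * a
out = xs * 2
res = 36 // res

6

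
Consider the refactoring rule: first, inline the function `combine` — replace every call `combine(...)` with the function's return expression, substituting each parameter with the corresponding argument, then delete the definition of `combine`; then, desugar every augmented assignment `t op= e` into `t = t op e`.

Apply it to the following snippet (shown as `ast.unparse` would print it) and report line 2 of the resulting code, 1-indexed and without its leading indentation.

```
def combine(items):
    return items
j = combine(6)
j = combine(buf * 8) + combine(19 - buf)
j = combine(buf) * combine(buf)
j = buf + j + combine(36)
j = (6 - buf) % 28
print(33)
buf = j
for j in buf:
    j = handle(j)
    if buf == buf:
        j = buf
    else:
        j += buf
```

Transformed code:
j = 6
j = buf * 8 + (19 - buf)
j = buf * buf
j = buf + j + 36
j = (6 - buf) % 28
print(33)
buf = j
for j in buf:
    j = handle(j)
    if buf == buf:
        j = buf
    else:
        j = j + buf

j = buf * 8 + (19 - buf)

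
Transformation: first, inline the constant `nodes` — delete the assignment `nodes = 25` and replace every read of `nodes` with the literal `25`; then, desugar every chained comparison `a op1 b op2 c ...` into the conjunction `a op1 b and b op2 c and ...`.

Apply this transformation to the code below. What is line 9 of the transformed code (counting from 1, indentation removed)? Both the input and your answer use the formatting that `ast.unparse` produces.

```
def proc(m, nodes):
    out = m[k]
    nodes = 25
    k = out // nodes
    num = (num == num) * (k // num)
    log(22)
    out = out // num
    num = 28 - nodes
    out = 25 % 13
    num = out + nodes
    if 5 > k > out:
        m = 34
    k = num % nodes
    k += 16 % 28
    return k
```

Transformed code:
def proc(m, nodes):
    out = m[k]
    k = out // 25
    num = (num == num) * (k // num)
    log(22)
    out = out // num
    num = 28 - 25
    out = 25 % 13
    num = out + 25
    if 5 > k and k > out:
        m = 34
    k = num % 25
    k += 16 % 28
    return k

num = out + 25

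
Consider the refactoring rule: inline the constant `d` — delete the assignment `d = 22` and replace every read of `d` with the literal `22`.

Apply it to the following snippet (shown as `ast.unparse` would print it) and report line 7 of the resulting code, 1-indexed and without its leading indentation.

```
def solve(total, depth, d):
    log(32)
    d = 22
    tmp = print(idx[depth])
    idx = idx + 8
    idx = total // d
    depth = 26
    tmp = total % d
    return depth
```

Transformed code:
def solve(total, depth, d):
    log(32)
    tmp = print(idx[depth])
    idx = idx + 8
    idx = total // 22
    depth = 26
    tmp = total % 22
    return depth

tmp = total % 22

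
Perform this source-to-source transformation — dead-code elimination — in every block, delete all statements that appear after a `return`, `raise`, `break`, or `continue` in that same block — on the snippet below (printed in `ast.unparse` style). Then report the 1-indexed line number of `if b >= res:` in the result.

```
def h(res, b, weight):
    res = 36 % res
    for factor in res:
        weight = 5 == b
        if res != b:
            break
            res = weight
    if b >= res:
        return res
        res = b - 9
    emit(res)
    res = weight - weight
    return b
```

Transformed code:
def h(res, b, weight):
    res = 36 % res
    for factor in res:
        weight = 5 == b
        if res != b:
            break
    if b >= res:
        return res
    emit(res)
    res = weight - weight
    return b

7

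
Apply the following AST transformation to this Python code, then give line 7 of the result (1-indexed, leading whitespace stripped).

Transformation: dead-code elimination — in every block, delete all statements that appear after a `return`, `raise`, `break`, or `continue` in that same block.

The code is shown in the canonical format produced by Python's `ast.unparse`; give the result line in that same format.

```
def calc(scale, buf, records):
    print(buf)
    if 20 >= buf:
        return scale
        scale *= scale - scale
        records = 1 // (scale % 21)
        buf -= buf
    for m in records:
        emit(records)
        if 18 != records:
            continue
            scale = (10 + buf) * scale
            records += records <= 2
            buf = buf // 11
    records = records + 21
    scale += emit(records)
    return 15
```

if 18 != records:

Transformed code:
def calc(scale, buf, records):
    print(buf)
    if 20 >= buf:
        return scale
    for m in records:
        emit(records)
        if 18 != records:
            continue
    records = records + 21
    scale += emit(records)
    return 15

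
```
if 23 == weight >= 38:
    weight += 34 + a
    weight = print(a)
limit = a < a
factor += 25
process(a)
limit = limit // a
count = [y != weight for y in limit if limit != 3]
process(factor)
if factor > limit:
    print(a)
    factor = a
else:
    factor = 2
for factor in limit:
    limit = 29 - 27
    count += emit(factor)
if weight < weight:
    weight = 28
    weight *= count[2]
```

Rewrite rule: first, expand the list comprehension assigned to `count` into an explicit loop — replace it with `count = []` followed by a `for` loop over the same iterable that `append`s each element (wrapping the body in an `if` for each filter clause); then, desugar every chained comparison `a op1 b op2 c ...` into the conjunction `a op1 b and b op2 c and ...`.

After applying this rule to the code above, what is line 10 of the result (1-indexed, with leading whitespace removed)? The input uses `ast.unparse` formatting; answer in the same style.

Transformed code:
if 23 == weight and weight >= 38:
    weight += 34 + a
    weight = print(a)
limit = a < a
factor += 25
process(a)
limit = limit // a
count = []
for y in limit:
    if limit != 3:
        count.append(y != weight)
process(factor)
if factor > limit:
    print(a)
    factor = a
else:
    factor = 2
for factor in limit:
    limit = 29 - 27
    count += emit(factor)
if weight < weight:
    weight = 28
    weight *= count[2]

if limit != 3:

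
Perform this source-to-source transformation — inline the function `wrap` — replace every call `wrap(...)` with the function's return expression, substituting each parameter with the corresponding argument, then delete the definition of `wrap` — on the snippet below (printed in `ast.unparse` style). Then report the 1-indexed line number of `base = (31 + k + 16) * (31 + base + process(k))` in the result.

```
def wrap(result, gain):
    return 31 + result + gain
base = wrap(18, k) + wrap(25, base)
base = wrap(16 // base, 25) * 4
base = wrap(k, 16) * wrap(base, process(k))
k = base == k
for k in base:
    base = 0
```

3

Transformed code:
base = 31 + 18 + k + (31 + 25 + base)
base = (31 + 16 // base + 25) * 4
base = (31 + k + 16) * (31 + base + process(k))
k = base == k
for k in base:
    base = 0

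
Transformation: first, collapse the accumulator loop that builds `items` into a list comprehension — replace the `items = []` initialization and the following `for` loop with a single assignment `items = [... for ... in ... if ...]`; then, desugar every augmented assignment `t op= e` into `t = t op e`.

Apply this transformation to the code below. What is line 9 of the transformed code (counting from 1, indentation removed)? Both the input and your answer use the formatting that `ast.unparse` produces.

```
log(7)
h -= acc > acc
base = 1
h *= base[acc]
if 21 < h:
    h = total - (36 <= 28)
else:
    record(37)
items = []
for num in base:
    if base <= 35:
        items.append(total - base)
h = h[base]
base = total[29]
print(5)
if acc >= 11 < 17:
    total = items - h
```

Transformed code:
log(7)
h = h - (acc > acc)
base = 1
h = h * base[acc]
if 21 < h:
    h = total - (36 <= 28)
else:
    record(37)
items = [total - base for num in base if base <= 35]
h = h[base]
base = total[29]
print(5)
if acc >= 11 < 17:
    total = items - h

items = [total - base for num in base if base <= 35]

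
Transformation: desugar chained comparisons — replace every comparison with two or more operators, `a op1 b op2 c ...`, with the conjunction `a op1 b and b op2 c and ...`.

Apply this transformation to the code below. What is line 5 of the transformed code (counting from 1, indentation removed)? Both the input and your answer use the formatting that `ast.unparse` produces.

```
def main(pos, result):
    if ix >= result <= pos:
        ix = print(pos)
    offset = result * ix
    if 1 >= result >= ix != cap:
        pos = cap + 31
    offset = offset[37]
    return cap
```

Transformed code:
def main(pos, result):
    if ix >= result and result <= pos:
        ix = print(pos)
    offset = result * ix
    if 1 >= result and result >= ix and (ix != cap):
        pos = cap + 31
    offset = offset[37]
    return cap

if 1 >= result and result >= ix and (ix != cap):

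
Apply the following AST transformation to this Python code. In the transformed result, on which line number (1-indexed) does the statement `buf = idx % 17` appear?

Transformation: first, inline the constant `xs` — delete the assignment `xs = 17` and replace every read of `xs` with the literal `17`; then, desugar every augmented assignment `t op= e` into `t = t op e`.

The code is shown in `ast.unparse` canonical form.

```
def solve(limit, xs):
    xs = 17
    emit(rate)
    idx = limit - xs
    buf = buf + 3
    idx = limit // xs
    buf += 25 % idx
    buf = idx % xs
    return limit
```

7

Transformed code:
def solve(limit, xs):
    emit(rate)
    idx = limit - 17
    buf = buf + 3
    idx = limit // 17
    buf = buf + 25 % idx
    buf = idx % 17
    return limit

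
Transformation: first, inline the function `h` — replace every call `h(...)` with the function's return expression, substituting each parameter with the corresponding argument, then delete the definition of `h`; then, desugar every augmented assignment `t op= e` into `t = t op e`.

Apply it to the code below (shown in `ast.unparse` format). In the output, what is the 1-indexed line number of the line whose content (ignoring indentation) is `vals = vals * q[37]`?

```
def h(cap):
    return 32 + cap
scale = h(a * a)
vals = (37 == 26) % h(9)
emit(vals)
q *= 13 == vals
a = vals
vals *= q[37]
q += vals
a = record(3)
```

Transformed code:
scale = 32 + a * a
vals = (37 == 26) % (32 + 9)
emit(vals)
q = q * (13 == vals)
a = vals
vals = vals * q[37]
q = q + vals
a = record(3)

6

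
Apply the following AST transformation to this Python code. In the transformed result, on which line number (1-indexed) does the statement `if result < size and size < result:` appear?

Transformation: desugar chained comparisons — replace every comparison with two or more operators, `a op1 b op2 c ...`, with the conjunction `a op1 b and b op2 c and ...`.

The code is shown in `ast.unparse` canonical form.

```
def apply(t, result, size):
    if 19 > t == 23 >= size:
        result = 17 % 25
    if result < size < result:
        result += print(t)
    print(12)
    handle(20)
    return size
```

Transformed code:
def apply(t, result, size):
    if 19 > t and t == 23 and (23 >= size):
        result = 17 % 25
    if result < size and size < result:
        result += print(t)
    print(12)
    handle(20)
    return size

4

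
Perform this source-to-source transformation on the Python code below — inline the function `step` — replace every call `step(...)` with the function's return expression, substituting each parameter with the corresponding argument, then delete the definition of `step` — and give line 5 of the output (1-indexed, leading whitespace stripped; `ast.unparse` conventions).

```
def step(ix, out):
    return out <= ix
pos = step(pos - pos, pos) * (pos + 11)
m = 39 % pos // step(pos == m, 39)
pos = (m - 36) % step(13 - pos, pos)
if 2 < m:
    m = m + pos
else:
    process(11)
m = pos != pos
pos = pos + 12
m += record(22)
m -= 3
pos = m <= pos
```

m = m + pos

Transformed code:
pos = (pos <= pos - pos) * (pos + 11)
m = 39 % pos // (39 <= (pos == m))
pos = (m - 36) % (pos <= 13 - pos)
if 2 < m:
    m = m + pos
else:
    process(11)
m = pos != pos
pos = pos + 12
m += record(22)
m -= 3
pos = m <= pos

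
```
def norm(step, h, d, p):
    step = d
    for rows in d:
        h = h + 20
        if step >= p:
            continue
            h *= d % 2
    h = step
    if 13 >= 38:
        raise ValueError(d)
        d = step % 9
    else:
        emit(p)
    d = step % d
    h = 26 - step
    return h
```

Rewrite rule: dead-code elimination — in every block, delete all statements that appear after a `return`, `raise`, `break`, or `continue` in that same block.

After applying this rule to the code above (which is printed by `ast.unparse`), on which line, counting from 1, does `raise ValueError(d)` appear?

Transformed code:
def norm(step, h, d, p):
    step = d
    for rows in d:
        h = h + 20
        if step >= p:
            continue
    h = step
    if 13 >= 38:
        raise ValueError(d)
    else:
        emit(p)
    d = step % d
    h = 26 - step
    return h

9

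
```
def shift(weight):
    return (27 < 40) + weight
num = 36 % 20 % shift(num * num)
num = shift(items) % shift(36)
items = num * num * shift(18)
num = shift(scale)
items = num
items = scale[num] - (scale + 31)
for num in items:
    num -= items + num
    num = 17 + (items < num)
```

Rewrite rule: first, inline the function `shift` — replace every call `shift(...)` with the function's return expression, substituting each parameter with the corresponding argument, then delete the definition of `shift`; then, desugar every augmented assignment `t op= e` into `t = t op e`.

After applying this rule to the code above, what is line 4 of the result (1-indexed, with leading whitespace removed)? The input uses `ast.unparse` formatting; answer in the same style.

Transformed code:
num = 36 % 20 % ((27 < 40) + num * num)
num = ((27 < 40) + items) % ((27 < 40) + 36)
items = num * num * ((27 < 40) + 18)
num = (27 < 40) + scale
items = num
items = scale[num] - (scale + 31)
for num in items:
    num = num - (items + num)
    num = 17 + (items < num)

num = (27 < 40) + scale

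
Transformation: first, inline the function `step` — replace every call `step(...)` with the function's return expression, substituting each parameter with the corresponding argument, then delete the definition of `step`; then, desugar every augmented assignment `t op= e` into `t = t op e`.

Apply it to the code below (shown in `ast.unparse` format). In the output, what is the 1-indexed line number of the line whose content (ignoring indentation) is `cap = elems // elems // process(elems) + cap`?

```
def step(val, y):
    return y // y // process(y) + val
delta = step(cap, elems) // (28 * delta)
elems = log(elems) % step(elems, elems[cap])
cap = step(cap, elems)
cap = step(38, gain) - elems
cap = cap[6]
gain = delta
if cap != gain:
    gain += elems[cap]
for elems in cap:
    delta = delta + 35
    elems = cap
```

Transformed code:
delta = (elems // elems // process(elems) + cap) // (28 * delta)
elems = log(elems) % (elems[cap] // elems[cap] // process(elems[cap]) + elems)
cap = elems // elems // process(elems) + cap
cap = gain // gain // process(gain) + 38 - elems
cap = cap[6]
gain = delta
if cap != gain:
    gain = gain + elems[cap]
for elems in cap:
    delta = delta + 35
    elems = cap

3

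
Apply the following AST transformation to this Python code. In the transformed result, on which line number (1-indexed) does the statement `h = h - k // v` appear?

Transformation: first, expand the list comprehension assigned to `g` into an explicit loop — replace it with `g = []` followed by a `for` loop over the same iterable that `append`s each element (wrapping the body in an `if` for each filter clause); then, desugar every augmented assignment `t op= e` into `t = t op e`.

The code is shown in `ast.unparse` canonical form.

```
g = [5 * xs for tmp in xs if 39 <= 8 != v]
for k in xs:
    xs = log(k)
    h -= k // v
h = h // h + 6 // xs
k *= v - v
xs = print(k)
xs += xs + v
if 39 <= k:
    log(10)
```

7

Transformed code:
g = []
for tmp in xs:
    if 39 <= 8 != v:
        g.append(5 * xs)
for k in xs:
    xs = log(k)
    h = h - k // v
h = h // h + 6 // xs
k = k * (v - v)
xs = print(k)
xs = xs + (xs + v)
if 39 <= k:
    log(10)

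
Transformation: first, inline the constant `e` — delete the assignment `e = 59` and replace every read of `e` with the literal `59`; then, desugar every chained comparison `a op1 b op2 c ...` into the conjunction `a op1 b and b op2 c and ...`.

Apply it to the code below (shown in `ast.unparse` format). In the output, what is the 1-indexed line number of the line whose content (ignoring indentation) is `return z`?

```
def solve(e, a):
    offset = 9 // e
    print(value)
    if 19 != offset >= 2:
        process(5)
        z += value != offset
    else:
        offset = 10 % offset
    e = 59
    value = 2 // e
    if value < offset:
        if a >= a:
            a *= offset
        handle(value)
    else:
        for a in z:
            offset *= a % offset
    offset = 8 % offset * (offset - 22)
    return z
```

18

Transformed code:
def solve(e, a):
    offset = 9 // 59
    print(value)
    if 19 != offset and offset >= 2:
        process(5)
        z += value != offset
    else:
        offset = 10 % offset
    value = 2 // 59
    if value < offset:
        if a >= a:
            a *= offset
        handle(value)
    else:
        for a in z:
            offset *= a % offset
    offset = 8 % offset * (offset - 22)
    return z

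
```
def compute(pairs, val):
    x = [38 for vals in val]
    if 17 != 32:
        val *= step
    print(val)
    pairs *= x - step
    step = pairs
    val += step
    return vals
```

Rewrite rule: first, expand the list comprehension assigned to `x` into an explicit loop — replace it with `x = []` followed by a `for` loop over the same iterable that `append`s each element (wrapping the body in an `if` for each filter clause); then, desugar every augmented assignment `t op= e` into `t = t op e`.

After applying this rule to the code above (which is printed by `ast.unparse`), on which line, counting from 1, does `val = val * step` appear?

Transformed code:
def compute(pairs, val):
    x = []
    for vals in val:
        x.append(38)
    if 17 != 32:
        val = val * step
    print(val)
    pairs = pairs * (x - step)
    step = pairs
    val = val + step
    return vals

6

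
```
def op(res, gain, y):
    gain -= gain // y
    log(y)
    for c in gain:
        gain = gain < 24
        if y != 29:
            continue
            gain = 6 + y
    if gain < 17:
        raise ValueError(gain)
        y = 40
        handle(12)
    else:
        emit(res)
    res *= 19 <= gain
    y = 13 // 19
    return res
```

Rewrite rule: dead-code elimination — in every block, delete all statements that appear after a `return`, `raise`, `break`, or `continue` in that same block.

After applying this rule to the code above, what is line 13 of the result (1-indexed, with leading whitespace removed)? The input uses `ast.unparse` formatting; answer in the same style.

Transformed code:
def op(res, gain, y):
    gain -= gain // y
    log(y)
    for c in gain:
        gain = gain < 24
        if y != 29:
            continue
    if gain < 17:
        raise ValueError(gain)
    else:
        emit(res)
    res *= 19 <= gain
    y = 13 // 19
    return res

y = 13 // 19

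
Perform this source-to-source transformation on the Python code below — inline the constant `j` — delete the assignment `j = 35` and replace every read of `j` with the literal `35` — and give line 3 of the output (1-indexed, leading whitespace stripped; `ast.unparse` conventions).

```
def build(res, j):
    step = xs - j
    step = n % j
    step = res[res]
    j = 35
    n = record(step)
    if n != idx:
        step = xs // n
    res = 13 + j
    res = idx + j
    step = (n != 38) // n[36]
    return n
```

step = n % 35

Transformed code:
def build(res, j):
    step = xs - 35
    step = n % 35
    step = res[res]
    n = record(step)
    if n != idx:
        step = xs // n
    res = 13 + 35
    res = idx + 35
    step = (n != 38) // n[36]
    return n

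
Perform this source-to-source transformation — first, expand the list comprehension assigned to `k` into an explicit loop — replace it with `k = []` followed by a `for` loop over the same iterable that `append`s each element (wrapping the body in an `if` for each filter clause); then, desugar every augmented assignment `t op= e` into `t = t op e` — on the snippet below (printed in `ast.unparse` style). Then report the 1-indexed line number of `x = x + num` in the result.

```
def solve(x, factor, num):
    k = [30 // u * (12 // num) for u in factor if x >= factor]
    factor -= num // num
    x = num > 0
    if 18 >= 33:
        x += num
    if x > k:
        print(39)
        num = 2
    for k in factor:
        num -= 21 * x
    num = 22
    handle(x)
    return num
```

9

Transformed code:
def solve(x, factor, num):
    k = []
    for u in factor:
        if x >= factor:
            k.append(30 // u * (12 // num))
    factor = factor - num // num
    x = num > 0
    if 18 >= 33:
        x = x + num
    if x > k:
        print(39)
        num = 2
    for k in factor:
        num = num - 21 * x
    num = 22
    handle(x)
    return num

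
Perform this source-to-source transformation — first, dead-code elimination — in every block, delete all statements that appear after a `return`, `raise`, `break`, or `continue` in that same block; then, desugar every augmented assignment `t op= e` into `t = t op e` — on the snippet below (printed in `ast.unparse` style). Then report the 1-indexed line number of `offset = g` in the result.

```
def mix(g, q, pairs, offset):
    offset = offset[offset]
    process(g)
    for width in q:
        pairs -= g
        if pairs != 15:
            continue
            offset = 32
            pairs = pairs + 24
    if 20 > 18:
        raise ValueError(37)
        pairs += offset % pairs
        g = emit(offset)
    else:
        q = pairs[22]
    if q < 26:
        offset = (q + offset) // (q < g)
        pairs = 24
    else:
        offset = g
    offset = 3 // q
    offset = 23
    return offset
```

Transformed code:
def mix(g, q, pairs, offset):
    offset = offset[offset]
    process(g)
    for width in q:
        pairs = pairs - g
        if pairs != 15:
            continue
    if 20 > 18:
        raise ValueError(37)
    else:
        q = pairs[22]
    if q < 26:
        offset = (q + offset) // (q < g)
        pairs = 24
    else:
        offset = g
    offset = 3 // q
    offset = 23
    return offset

16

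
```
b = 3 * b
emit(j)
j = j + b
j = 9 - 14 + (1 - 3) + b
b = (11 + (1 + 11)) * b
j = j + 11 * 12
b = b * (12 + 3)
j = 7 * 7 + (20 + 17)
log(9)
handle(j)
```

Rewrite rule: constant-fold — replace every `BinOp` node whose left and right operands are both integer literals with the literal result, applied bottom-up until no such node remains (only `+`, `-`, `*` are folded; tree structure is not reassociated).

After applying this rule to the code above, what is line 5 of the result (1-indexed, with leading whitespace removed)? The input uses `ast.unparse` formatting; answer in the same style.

Transformed code:
b = 3 * b
emit(j)
j = j + b
j = -7 + b
b = 23 * b
j = j + 132
b = b * 15
j = 86
log(9)
handle(j)

b = 23 * b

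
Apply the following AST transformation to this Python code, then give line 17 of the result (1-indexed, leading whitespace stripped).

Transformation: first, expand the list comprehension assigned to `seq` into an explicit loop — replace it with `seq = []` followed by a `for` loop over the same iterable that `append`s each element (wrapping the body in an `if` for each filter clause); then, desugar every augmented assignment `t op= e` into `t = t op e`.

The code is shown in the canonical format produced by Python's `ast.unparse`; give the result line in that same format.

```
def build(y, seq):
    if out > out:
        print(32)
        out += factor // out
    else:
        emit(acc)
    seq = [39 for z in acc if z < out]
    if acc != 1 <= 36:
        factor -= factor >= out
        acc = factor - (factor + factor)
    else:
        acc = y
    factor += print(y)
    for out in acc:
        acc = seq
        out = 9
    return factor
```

Transformed code:
def build(y, seq):
    if out > out:
        print(32)
        out = out + factor // out
    else:
        emit(acc)
    seq = []
    for z in acc:
        if z < out:
            seq.append(39)
    if acc != 1 <= 36:
        factor = factor - (factor >= out)
        acc = factor - (factor + factor)
    else:
        acc = y
    factor = factor + print(y)
    for out in acc:
        acc = seq
        out = 9
    return factor

for out in acc:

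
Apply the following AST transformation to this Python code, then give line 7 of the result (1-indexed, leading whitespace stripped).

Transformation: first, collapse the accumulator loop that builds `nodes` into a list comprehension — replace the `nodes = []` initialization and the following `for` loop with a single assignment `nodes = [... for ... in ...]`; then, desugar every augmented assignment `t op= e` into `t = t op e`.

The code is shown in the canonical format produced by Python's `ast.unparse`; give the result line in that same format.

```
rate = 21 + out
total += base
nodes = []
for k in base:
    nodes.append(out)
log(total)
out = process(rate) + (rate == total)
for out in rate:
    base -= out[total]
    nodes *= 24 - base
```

Transformed code:
rate = 21 + out
total = total + base
nodes = [out for k in base]
log(total)
out = process(rate) + (rate == total)
for out in rate:
    base = base - out[total]
    nodes = nodes * (24 - base)

base = base - out[total]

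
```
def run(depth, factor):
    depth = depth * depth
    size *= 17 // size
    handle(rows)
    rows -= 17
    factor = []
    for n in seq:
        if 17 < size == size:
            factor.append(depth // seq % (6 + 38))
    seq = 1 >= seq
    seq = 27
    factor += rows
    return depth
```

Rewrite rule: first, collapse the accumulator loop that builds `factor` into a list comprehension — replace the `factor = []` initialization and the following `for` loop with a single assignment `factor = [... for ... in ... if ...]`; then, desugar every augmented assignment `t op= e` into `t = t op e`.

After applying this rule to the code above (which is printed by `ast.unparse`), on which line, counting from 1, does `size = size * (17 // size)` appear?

Transformed code:
def run(depth, factor):
    depth = depth * depth
    size = size * (17 // size)
    handle(rows)
    rows = rows - 17
    factor = [depth // seq % (6 + 38) for n in seq if 17 < size == size]
    seq = 1 >= seq
    seq = 27
    factor = factor + rows
    return depth

3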